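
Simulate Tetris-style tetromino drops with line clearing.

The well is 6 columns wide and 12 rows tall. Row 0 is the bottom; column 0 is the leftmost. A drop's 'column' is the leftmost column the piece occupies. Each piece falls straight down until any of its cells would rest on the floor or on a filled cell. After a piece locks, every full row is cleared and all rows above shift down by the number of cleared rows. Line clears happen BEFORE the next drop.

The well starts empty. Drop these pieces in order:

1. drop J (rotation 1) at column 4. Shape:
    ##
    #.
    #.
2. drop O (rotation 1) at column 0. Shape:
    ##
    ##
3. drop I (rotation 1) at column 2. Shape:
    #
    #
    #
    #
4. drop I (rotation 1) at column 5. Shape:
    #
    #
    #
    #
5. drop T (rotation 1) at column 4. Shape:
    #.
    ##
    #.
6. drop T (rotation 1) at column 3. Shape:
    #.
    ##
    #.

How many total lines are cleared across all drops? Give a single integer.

Drop 1: J rot1 at col 4 lands with bottom-row=0; cleared 0 line(s) (total 0); column heights now [0 0 0 0 3 3], max=3
Drop 2: O rot1 at col 0 lands with bottom-row=0; cleared 0 line(s) (total 0); column heights now [2 2 0 0 3 3], max=3
Drop 3: I rot1 at col 2 lands with bottom-row=0; cleared 0 line(s) (total 0); column heights now [2 2 4 0 3 3], max=4
Drop 4: I rot1 at col 5 lands with bottom-row=3; cleared 0 line(s) (total 0); column heights now [2 2 4 0 3 7], max=7
Drop 5: T rot1 at col 4 lands with bottom-row=6; cleared 0 line(s) (total 0); column heights now [2 2 4 0 9 8], max=9
Drop 6: T rot1 at col 3 lands with bottom-row=8; cleared 0 line(s) (total 0); column heights now [2 2 4 11 10 8], max=11

Answer: 0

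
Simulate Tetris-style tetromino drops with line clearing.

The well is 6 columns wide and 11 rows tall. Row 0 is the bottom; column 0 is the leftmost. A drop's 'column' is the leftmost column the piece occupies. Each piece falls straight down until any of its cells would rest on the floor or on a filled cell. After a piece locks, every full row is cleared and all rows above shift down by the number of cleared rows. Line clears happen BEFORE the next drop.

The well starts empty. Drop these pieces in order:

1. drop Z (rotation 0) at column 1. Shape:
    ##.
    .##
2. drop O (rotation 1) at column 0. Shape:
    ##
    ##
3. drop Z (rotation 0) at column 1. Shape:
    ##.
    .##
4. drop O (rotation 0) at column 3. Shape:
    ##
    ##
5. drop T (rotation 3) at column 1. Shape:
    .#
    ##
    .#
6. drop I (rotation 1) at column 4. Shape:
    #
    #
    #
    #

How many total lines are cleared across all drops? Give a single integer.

Answer: 0

Derivation:
Drop 1: Z rot0 at col 1 lands with bottom-row=0; cleared 0 line(s) (total 0); column heights now [0 2 2 1 0 0], max=2
Drop 2: O rot1 at col 0 lands with bottom-row=2; cleared 0 line(s) (total 0); column heights now [4 4 2 1 0 0], max=4
Drop 3: Z rot0 at col 1 lands with bottom-row=3; cleared 0 line(s) (total 0); column heights now [4 5 5 4 0 0], max=5
Drop 4: O rot0 at col 3 lands with bottom-row=4; cleared 0 line(s) (total 0); column heights now [4 5 5 6 6 0], max=6
Drop 5: T rot3 at col 1 lands with bottom-row=5; cleared 0 line(s) (total 0); column heights now [4 7 8 6 6 0], max=8
Drop 6: I rot1 at col 4 lands with bottom-row=6; cleared 0 line(s) (total 0); column heights now [4 7 8 6 10 0], max=10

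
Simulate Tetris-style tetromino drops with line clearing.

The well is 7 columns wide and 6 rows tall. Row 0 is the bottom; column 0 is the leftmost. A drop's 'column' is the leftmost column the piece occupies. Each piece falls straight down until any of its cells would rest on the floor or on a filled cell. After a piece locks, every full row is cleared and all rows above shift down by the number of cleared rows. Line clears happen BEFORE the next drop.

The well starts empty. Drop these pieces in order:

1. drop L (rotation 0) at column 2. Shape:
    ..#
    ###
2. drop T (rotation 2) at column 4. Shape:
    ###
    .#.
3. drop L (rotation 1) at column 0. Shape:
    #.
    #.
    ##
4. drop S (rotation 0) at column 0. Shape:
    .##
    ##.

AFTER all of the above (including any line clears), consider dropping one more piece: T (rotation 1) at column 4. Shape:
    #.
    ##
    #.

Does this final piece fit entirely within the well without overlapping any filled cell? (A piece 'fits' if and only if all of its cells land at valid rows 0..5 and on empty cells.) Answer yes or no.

Drop 1: L rot0 at col 2 lands with bottom-row=0; cleared 0 line(s) (total 0); column heights now [0 0 1 1 2 0 0], max=2
Drop 2: T rot2 at col 4 lands with bottom-row=1; cleared 0 line(s) (total 0); column heights now [0 0 1 1 3 3 3], max=3
Drop 3: L rot1 at col 0 lands with bottom-row=0; cleared 0 line(s) (total 0); column heights now [3 1 1 1 3 3 3], max=3
Drop 4: S rot0 at col 0 lands with bottom-row=3; cleared 0 line(s) (total 0); column heights now [4 5 5 1 3 3 3], max=5
Test piece T rot1 at col 4 (width 2): heights before test = [4 5 5 1 3 3 3]; fits = True

Answer: yes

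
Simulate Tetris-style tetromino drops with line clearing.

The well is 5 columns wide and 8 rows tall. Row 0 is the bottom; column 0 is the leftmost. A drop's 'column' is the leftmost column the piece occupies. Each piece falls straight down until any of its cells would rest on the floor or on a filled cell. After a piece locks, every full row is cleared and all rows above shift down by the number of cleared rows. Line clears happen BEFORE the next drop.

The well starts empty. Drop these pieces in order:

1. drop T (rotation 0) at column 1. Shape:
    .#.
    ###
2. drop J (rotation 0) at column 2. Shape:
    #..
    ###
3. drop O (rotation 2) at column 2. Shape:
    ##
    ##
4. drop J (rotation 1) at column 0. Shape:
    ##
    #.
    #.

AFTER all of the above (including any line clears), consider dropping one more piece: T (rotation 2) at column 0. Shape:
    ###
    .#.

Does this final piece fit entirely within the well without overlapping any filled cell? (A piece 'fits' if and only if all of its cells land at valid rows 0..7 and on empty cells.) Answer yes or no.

Answer: yes

Derivation:
Drop 1: T rot0 at col 1 lands with bottom-row=0; cleared 0 line(s) (total 0); column heights now [0 1 2 1 0], max=2
Drop 2: J rot0 at col 2 lands with bottom-row=2; cleared 0 line(s) (total 0); column heights now [0 1 4 3 3], max=4
Drop 3: O rot2 at col 2 lands with bottom-row=4; cleared 0 line(s) (total 0); column heights now [0 1 6 6 3], max=6
Drop 4: J rot1 at col 0 lands with bottom-row=0; cleared 1 line(s) (total 1); column heights now [2 1 5 5 0], max=5
Test piece T rot2 at col 0 (width 3): heights before test = [2 1 5 5 0]; fits = True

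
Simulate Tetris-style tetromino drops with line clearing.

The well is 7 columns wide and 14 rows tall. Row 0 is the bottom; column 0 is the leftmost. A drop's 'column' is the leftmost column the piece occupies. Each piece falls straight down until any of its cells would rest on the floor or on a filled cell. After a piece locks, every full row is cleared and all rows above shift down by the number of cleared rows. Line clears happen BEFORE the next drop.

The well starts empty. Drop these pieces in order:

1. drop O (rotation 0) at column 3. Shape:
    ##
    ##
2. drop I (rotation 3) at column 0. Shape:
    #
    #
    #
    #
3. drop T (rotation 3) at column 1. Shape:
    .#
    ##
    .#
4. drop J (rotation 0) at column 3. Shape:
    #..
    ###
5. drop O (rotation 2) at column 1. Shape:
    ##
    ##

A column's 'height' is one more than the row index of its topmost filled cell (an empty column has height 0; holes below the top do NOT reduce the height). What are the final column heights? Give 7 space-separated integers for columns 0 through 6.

Drop 1: O rot0 at col 3 lands with bottom-row=0; cleared 0 line(s) (total 0); column heights now [0 0 0 2 2 0 0], max=2
Drop 2: I rot3 at col 0 lands with bottom-row=0; cleared 0 line(s) (total 0); column heights now [4 0 0 2 2 0 0], max=4
Drop 3: T rot3 at col 1 lands with bottom-row=0; cleared 0 line(s) (total 0); column heights now [4 2 3 2 2 0 0], max=4
Drop 4: J rot0 at col 3 lands with bottom-row=2; cleared 0 line(s) (total 0); column heights now [4 2 3 4 3 3 0], max=4
Drop 5: O rot2 at col 1 lands with bottom-row=3; cleared 0 line(s) (total 0); column heights now [4 5 5 4 3 3 0], max=5

Answer: 4 5 5 4 3 3 0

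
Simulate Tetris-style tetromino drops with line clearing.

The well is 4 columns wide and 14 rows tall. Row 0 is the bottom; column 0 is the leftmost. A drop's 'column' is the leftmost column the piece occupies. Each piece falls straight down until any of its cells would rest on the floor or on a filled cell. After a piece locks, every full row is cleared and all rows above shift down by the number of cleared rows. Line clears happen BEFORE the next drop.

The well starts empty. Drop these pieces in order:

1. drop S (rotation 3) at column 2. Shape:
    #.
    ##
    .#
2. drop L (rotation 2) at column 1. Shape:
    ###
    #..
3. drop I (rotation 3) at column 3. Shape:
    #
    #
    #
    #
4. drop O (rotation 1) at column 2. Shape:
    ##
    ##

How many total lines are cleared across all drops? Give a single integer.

Answer: 0

Derivation:
Drop 1: S rot3 at col 2 lands with bottom-row=0; cleared 0 line(s) (total 0); column heights now [0 0 3 2], max=3
Drop 2: L rot2 at col 1 lands with bottom-row=2; cleared 0 line(s) (total 0); column heights now [0 4 4 4], max=4
Drop 3: I rot3 at col 3 lands with bottom-row=4; cleared 0 line(s) (total 0); column heights now [0 4 4 8], max=8
Drop 4: O rot1 at col 2 lands with bottom-row=8; cleared 0 line(s) (total 0); column heights now [0 4 10 10], max=10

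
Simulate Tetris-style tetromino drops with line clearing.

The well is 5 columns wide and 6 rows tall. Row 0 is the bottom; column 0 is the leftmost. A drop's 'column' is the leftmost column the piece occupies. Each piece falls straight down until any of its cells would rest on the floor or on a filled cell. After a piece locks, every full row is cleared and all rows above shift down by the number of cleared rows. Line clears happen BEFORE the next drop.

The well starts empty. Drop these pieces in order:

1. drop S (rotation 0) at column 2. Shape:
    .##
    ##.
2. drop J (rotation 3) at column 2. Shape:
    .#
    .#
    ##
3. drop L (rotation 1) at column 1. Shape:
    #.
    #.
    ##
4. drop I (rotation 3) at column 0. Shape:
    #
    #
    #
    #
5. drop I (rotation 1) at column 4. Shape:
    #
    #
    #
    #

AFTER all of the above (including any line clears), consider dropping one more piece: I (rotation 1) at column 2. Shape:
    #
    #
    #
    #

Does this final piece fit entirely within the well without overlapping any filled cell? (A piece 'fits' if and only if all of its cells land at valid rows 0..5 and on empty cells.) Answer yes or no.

Answer: no

Derivation:
Drop 1: S rot0 at col 2 lands with bottom-row=0; cleared 0 line(s) (total 0); column heights now [0 0 1 2 2], max=2
Drop 2: J rot3 at col 2 lands with bottom-row=2; cleared 0 line(s) (total 0); column heights now [0 0 3 5 2], max=5
Drop 3: L rot1 at col 1 lands with bottom-row=3; cleared 0 line(s) (total 0); column heights now [0 6 4 5 2], max=6
Drop 4: I rot3 at col 0 lands with bottom-row=0; cleared 0 line(s) (total 0); column heights now [4 6 4 5 2], max=6
Drop 5: I rot1 at col 4 lands with bottom-row=2; cleared 1 line(s) (total 1); column heights now [3 5 3 4 5], max=5
Test piece I rot1 at col 2 (width 1): heights before test = [3 5 3 4 5]; fits = False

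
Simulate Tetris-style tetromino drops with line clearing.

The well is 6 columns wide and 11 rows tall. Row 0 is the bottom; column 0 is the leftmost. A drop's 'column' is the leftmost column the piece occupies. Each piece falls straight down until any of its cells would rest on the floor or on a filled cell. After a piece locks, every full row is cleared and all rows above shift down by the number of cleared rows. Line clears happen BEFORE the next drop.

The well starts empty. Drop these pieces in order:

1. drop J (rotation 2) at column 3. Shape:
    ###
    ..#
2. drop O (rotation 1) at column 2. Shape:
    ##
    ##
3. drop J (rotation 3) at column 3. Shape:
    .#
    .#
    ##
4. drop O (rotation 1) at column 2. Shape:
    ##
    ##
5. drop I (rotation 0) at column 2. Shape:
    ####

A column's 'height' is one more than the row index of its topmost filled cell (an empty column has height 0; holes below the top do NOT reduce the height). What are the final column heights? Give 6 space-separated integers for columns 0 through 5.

Answer: 0 0 8 8 8 8

Derivation:
Drop 1: J rot2 at col 3 lands with bottom-row=0; cleared 0 line(s) (total 0); column heights now [0 0 0 2 2 2], max=2
Drop 2: O rot1 at col 2 lands with bottom-row=2; cleared 0 line(s) (total 0); column heights now [0 0 4 4 2 2], max=4
Drop 3: J rot3 at col 3 lands with bottom-row=4; cleared 0 line(s) (total 0); column heights now [0 0 4 5 7 2], max=7
Drop 4: O rot1 at col 2 lands with bottom-row=5; cleared 0 line(s) (total 0); column heights now [0 0 7 7 7 2], max=7
Drop 5: I rot0 at col 2 lands with bottom-row=7; cleared 0 line(s) (total 0); column heights now [0 0 8 8 8 8], max=8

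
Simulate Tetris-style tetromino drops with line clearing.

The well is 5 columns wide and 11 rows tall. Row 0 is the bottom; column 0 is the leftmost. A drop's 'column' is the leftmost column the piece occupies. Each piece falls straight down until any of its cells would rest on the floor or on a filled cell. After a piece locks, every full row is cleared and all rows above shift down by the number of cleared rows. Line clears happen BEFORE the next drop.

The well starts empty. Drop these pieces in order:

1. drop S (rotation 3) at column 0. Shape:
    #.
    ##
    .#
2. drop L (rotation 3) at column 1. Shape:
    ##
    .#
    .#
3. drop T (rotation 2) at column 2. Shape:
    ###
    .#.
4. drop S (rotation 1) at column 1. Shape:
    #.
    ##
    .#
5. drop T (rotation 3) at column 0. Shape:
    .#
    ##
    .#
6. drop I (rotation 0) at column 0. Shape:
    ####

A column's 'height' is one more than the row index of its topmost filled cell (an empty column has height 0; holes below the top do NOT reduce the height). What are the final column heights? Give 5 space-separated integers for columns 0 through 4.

Answer: 11 11 11 11 4

Derivation:
Drop 1: S rot3 at col 0 lands with bottom-row=0; cleared 0 line(s) (total 0); column heights now [3 2 0 0 0], max=3
Drop 2: L rot3 at col 1 lands with bottom-row=0; cleared 0 line(s) (total 0); column heights now [3 3 3 0 0], max=3
Drop 3: T rot2 at col 2 lands with bottom-row=2; cleared 0 line(s) (total 0); column heights now [3 3 4 4 4], max=4
Drop 4: S rot1 at col 1 lands with bottom-row=4; cleared 0 line(s) (total 0); column heights now [3 7 6 4 4], max=7
Drop 5: T rot3 at col 0 lands with bottom-row=7; cleared 0 line(s) (total 0); column heights now [9 10 6 4 4], max=10
Drop 6: I rot0 at col 0 lands with bottom-row=10; cleared 0 line(s) (total 0); column heights now [11 11 11 11 4], max=11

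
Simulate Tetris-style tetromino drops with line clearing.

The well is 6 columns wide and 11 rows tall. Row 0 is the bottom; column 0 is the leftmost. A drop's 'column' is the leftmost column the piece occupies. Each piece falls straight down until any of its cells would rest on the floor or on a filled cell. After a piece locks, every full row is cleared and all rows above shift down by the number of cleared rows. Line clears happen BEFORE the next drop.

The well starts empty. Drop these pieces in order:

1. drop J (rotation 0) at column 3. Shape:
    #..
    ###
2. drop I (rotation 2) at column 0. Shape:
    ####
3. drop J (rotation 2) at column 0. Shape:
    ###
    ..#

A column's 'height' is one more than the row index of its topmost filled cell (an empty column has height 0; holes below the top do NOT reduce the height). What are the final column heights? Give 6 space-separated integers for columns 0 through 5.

Drop 1: J rot0 at col 3 lands with bottom-row=0; cleared 0 line(s) (total 0); column heights now [0 0 0 2 1 1], max=2
Drop 2: I rot2 at col 0 lands with bottom-row=2; cleared 0 line(s) (total 0); column heights now [3 3 3 3 1 1], max=3
Drop 3: J rot2 at col 0 lands with bottom-row=3; cleared 0 line(s) (total 0); column heights now [5 5 5 3 1 1], max=5

Answer: 5 5 5 3 1 1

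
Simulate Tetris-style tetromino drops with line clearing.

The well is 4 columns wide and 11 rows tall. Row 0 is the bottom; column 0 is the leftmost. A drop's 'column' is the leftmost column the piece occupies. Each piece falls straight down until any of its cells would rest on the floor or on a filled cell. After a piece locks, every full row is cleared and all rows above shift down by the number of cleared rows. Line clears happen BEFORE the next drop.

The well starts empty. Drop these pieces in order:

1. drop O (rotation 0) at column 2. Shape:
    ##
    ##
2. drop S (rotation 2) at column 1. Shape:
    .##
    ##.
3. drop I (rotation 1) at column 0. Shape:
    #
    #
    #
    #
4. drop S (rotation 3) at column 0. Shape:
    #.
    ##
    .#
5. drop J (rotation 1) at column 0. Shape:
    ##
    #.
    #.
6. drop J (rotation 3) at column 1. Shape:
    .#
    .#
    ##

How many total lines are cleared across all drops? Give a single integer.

Answer: 1

Derivation:
Drop 1: O rot0 at col 2 lands with bottom-row=0; cleared 0 line(s) (total 0); column heights now [0 0 2 2], max=2
Drop 2: S rot2 at col 1 lands with bottom-row=2; cleared 0 line(s) (total 0); column heights now [0 3 4 4], max=4
Drop 3: I rot1 at col 0 lands with bottom-row=0; cleared 0 line(s) (total 0); column heights now [4 3 4 4], max=4
Drop 4: S rot3 at col 0 lands with bottom-row=3; cleared 1 line(s) (total 1); column heights now [5 4 3 2], max=5
Drop 5: J rot1 at col 0 lands with bottom-row=5; cleared 0 line(s) (total 1); column heights now [8 8 3 2], max=8
Drop 6: J rot3 at col 1 lands with bottom-row=8; cleared 0 line(s) (total 1); column heights now [8 9 11 2], max=11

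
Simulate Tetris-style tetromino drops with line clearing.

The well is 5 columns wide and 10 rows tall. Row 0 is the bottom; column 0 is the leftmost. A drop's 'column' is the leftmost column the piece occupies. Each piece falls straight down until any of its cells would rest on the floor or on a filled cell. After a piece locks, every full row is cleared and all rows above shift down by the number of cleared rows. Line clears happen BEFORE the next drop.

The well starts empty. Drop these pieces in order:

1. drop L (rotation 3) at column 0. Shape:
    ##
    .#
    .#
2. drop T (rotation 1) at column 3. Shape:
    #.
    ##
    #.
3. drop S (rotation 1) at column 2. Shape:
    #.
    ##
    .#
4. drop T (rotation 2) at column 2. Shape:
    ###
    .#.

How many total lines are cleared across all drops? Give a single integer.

Drop 1: L rot3 at col 0 lands with bottom-row=0; cleared 0 line(s) (total 0); column heights now [3 3 0 0 0], max=3
Drop 2: T rot1 at col 3 lands with bottom-row=0; cleared 0 line(s) (total 0); column heights now [3 3 0 3 2], max=3
Drop 3: S rot1 at col 2 lands with bottom-row=3; cleared 0 line(s) (total 0); column heights now [3 3 6 5 2], max=6
Drop 4: T rot2 at col 2 lands with bottom-row=5; cleared 0 line(s) (total 0); column heights now [3 3 7 7 7], max=7

Answer: 0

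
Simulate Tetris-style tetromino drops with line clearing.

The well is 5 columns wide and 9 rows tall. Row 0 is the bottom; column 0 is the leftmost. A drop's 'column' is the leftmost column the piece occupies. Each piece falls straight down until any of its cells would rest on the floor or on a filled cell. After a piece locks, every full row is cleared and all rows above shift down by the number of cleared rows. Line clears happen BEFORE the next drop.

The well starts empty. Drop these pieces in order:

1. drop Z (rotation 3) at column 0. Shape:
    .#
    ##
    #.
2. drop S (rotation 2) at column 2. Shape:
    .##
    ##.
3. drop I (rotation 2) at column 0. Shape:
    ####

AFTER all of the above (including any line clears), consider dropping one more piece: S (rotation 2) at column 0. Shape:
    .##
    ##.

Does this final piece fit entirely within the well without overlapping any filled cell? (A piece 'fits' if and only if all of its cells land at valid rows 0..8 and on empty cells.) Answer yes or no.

Answer: yes

Derivation:
Drop 1: Z rot3 at col 0 lands with bottom-row=0; cleared 0 line(s) (total 0); column heights now [2 3 0 0 0], max=3
Drop 2: S rot2 at col 2 lands with bottom-row=0; cleared 0 line(s) (total 0); column heights now [2 3 1 2 2], max=3
Drop 3: I rot2 at col 0 lands with bottom-row=3; cleared 0 line(s) (total 0); column heights now [4 4 4 4 2], max=4
Test piece S rot2 at col 0 (width 3): heights before test = [4 4 4 4 2]; fits = True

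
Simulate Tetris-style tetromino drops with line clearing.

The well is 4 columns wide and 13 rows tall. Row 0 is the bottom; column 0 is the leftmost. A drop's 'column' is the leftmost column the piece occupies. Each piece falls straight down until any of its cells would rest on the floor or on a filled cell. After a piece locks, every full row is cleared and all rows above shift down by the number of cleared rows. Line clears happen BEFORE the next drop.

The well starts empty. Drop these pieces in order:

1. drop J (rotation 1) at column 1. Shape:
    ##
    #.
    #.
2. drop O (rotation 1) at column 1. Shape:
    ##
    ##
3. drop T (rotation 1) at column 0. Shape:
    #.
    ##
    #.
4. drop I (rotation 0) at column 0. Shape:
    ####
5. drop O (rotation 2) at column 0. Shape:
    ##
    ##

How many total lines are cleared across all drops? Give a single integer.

Drop 1: J rot1 at col 1 lands with bottom-row=0; cleared 0 line(s) (total 0); column heights now [0 3 3 0], max=3
Drop 2: O rot1 at col 1 lands with bottom-row=3; cleared 0 line(s) (total 0); column heights now [0 5 5 0], max=5
Drop 3: T rot1 at col 0 lands with bottom-row=4; cleared 0 line(s) (total 0); column heights now [7 6 5 0], max=7
Drop 4: I rot0 at col 0 lands with bottom-row=7; cleared 1 line(s) (total 1); column heights now [7 6 5 0], max=7
Drop 5: O rot2 at col 0 lands with bottom-row=7; cleared 0 line(s) (total 1); column heights now [9 9 5 0], max=9

Answer: 1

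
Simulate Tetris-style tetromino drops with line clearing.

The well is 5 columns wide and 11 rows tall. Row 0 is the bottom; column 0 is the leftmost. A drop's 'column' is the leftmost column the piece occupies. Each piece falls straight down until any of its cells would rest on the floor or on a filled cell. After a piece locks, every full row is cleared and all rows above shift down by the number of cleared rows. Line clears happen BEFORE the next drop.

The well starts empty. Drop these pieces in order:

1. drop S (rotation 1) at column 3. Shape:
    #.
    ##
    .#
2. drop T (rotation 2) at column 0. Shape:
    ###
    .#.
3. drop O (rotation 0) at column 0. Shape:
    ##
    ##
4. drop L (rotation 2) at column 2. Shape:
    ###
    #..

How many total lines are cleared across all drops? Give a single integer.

Drop 1: S rot1 at col 3 lands with bottom-row=0; cleared 0 line(s) (total 0); column heights now [0 0 0 3 2], max=3
Drop 2: T rot2 at col 0 lands with bottom-row=0; cleared 1 line(s) (total 1); column heights now [0 1 0 2 1], max=2
Drop 3: O rot0 at col 0 lands with bottom-row=1; cleared 0 line(s) (total 1); column heights now [3 3 0 2 1], max=3
Drop 4: L rot2 at col 2 lands with bottom-row=1; cleared 1 line(s) (total 2); column heights now [2 2 2 2 1], max=2

Answer: 2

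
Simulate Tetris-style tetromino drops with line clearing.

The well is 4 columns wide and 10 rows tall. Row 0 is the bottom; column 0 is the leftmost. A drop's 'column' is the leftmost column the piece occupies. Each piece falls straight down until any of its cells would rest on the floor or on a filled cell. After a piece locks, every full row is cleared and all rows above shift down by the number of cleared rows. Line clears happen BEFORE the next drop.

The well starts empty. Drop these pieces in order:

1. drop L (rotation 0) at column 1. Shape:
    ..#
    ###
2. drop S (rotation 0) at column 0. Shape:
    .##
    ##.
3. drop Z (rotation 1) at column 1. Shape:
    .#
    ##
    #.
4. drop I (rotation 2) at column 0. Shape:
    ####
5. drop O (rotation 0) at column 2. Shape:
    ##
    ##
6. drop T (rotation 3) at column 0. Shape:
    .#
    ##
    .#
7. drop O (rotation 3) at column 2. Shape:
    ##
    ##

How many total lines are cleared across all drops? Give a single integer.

Answer: 2

Derivation:
Drop 1: L rot0 at col 1 lands with bottom-row=0; cleared 0 line(s) (total 0); column heights now [0 1 1 2], max=2
Drop 2: S rot0 at col 0 lands with bottom-row=1; cleared 0 line(s) (total 0); column heights now [2 3 3 2], max=3
Drop 3: Z rot1 at col 1 lands with bottom-row=3; cleared 0 line(s) (total 0); column heights now [2 5 6 2], max=6
Drop 4: I rot2 at col 0 lands with bottom-row=6; cleared 1 line(s) (total 1); column heights now [2 5 6 2], max=6
Drop 5: O rot0 at col 2 lands with bottom-row=6; cleared 0 line(s) (total 1); column heights now [2 5 8 8], max=8
Drop 6: T rot3 at col 0 lands with bottom-row=5; cleared 1 line(s) (total 2); column heights now [2 7 7 7], max=7
Drop 7: O rot3 at col 2 lands with bottom-row=7; cleared 0 line(s) (total 2); column heights now [2 7 9 9], max=9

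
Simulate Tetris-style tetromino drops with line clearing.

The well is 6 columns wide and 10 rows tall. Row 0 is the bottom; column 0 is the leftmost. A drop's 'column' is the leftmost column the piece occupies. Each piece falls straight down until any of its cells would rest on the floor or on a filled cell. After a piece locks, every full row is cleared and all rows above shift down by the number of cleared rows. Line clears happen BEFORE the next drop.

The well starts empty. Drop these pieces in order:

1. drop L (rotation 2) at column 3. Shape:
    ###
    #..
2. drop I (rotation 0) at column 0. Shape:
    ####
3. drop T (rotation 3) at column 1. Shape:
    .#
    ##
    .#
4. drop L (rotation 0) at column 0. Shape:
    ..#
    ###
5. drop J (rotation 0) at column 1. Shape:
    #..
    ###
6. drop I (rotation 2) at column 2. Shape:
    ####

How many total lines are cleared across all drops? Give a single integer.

Drop 1: L rot2 at col 3 lands with bottom-row=0; cleared 0 line(s) (total 0); column heights now [0 0 0 2 2 2], max=2
Drop 2: I rot0 at col 0 lands with bottom-row=2; cleared 0 line(s) (total 0); column heights now [3 3 3 3 2 2], max=3
Drop 3: T rot3 at col 1 lands with bottom-row=3; cleared 0 line(s) (total 0); column heights now [3 5 6 3 2 2], max=6
Drop 4: L rot0 at col 0 lands with bottom-row=6; cleared 0 line(s) (total 0); column heights now [7 7 8 3 2 2], max=8
Drop 5: J rot0 at col 1 lands with bottom-row=8; cleared 0 line(s) (total 0); column heights now [7 10 9 9 2 2], max=10
Drop 6: I rot2 at col 2 lands with bottom-row=9; cleared 0 line(s) (total 0); column heights now [7 10 10 10 10 10], max=10

Answer: 0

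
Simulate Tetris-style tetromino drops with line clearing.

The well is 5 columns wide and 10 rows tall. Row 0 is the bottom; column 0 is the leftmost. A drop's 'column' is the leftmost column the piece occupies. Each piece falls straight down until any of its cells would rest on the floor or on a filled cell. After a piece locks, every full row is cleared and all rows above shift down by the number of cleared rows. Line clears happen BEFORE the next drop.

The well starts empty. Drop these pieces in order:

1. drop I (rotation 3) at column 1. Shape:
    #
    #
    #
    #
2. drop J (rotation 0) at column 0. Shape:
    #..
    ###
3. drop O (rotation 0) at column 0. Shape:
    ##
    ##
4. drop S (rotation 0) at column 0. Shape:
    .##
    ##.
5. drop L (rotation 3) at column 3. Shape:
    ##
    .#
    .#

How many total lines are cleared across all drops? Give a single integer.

Answer: 0

Derivation:
Drop 1: I rot3 at col 1 lands with bottom-row=0; cleared 0 line(s) (total 0); column heights now [0 4 0 0 0], max=4
Drop 2: J rot0 at col 0 lands with bottom-row=4; cleared 0 line(s) (total 0); column heights now [6 5 5 0 0], max=6
Drop 3: O rot0 at col 0 lands with bottom-row=6; cleared 0 line(s) (total 0); column heights now [8 8 5 0 0], max=8
Drop 4: S rot0 at col 0 lands with bottom-row=8; cleared 0 line(s) (total 0); column heights now [9 10 10 0 0], max=10
Drop 5: L rot3 at col 3 lands with bottom-row=0; cleared 0 line(s) (total 0); column heights now [9 10 10 3 3], max=10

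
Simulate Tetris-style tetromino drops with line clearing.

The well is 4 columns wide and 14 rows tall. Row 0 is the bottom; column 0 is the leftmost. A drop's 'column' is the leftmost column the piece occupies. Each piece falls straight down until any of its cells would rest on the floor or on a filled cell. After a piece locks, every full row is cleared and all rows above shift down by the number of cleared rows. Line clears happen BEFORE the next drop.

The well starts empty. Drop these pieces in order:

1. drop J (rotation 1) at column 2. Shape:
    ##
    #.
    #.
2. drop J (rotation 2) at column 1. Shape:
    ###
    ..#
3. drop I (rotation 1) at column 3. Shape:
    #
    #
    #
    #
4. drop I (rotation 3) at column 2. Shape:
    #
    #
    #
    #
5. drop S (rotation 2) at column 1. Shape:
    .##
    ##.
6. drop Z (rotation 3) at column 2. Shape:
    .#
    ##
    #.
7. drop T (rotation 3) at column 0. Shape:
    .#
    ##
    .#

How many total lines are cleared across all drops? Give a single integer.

Drop 1: J rot1 at col 2 lands with bottom-row=0; cleared 0 line(s) (total 0); column heights now [0 0 3 3], max=3
Drop 2: J rot2 at col 1 lands with bottom-row=3; cleared 0 line(s) (total 0); column heights now [0 5 5 5], max=5
Drop 3: I rot1 at col 3 lands with bottom-row=5; cleared 0 line(s) (total 0); column heights now [0 5 5 9], max=9
Drop 4: I rot3 at col 2 lands with bottom-row=5; cleared 0 line(s) (total 0); column heights now [0 5 9 9], max=9
Drop 5: S rot2 at col 1 lands with bottom-row=9; cleared 0 line(s) (total 0); column heights now [0 10 11 11], max=11
Drop 6: Z rot3 at col 2 lands with bottom-row=11; cleared 0 line(s) (total 0); column heights now [0 10 13 14], max=14
Drop 7: T rot3 at col 0 lands with bottom-row=10; cleared 0 line(s) (total 0); column heights now [12 13 13 14], max=14

Answer: 0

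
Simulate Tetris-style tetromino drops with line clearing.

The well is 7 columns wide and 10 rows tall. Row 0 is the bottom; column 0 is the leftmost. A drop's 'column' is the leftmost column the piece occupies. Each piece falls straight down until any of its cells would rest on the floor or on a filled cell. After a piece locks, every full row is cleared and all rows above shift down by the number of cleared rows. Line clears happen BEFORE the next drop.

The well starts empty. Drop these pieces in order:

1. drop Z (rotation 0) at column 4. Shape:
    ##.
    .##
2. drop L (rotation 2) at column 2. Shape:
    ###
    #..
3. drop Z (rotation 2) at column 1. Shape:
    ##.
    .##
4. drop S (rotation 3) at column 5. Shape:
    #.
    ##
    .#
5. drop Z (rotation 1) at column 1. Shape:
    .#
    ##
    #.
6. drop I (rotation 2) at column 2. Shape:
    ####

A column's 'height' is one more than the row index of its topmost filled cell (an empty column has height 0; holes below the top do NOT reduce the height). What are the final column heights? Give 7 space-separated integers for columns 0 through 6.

Answer: 0 7 9 9 9 9 3

Derivation:
Drop 1: Z rot0 at col 4 lands with bottom-row=0; cleared 0 line(s) (total 0); column heights now [0 0 0 0 2 2 1], max=2
Drop 2: L rot2 at col 2 lands with bottom-row=1; cleared 0 line(s) (total 0); column heights now [0 0 3 3 3 2 1], max=3
Drop 3: Z rot2 at col 1 lands with bottom-row=3; cleared 0 line(s) (total 0); column heights now [0 5 5 4 3 2 1], max=5
Drop 4: S rot3 at col 5 lands with bottom-row=1; cleared 0 line(s) (total 0); column heights now [0 5 5 4 3 4 3], max=5
Drop 5: Z rot1 at col 1 lands with bottom-row=5; cleared 0 line(s) (total 0); column heights now [0 7 8 4 3 4 3], max=8
Drop 6: I rot2 at col 2 lands with bottom-row=8; cleared 0 line(s) (total 0); column heights now [0 7 9 9 9 9 3], max=9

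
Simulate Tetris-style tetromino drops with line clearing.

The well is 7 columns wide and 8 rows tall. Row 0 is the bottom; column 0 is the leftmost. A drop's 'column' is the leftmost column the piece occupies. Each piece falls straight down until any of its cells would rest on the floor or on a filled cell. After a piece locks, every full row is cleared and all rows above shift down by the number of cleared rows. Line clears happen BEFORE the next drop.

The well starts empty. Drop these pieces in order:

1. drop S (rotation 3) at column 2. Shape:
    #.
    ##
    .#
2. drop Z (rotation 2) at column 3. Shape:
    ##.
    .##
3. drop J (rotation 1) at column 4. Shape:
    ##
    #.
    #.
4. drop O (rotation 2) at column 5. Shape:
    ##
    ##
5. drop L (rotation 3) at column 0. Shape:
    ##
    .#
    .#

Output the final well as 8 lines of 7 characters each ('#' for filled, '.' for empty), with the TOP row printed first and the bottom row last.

Drop 1: S rot3 at col 2 lands with bottom-row=0; cleared 0 line(s) (total 0); column heights now [0 0 3 2 0 0 0], max=3
Drop 2: Z rot2 at col 3 lands with bottom-row=1; cleared 0 line(s) (total 0); column heights now [0 0 3 3 3 2 0], max=3
Drop 3: J rot1 at col 4 lands with bottom-row=3; cleared 0 line(s) (total 0); column heights now [0 0 3 3 6 6 0], max=6
Drop 4: O rot2 at col 5 lands with bottom-row=6; cleared 0 line(s) (total 0); column heights now [0 0 3 3 6 8 8], max=8
Drop 5: L rot3 at col 0 lands with bottom-row=0; cleared 0 line(s) (total 0); column heights now [3 3 3 3 6 8 8], max=8

Answer: .....##
.....##
....##.
....#..
....#..
#####..
.#####.
.#.#...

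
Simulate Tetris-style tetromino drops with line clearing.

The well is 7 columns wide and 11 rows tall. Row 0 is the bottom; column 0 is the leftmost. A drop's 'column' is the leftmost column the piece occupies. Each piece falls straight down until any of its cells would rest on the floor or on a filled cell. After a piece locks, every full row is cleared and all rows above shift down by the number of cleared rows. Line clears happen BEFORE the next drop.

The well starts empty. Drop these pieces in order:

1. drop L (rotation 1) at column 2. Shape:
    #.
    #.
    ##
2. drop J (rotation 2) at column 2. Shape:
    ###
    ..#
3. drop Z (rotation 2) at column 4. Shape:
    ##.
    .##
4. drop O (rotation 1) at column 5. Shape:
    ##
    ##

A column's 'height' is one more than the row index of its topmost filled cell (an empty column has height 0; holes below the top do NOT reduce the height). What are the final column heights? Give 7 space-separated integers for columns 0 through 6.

Answer: 0 0 4 4 5 7 7

Derivation:
Drop 1: L rot1 at col 2 lands with bottom-row=0; cleared 0 line(s) (total 0); column heights now [0 0 3 1 0 0 0], max=3
Drop 2: J rot2 at col 2 lands with bottom-row=2; cleared 0 line(s) (total 0); column heights now [0 0 4 4 4 0 0], max=4
Drop 3: Z rot2 at col 4 lands with bottom-row=3; cleared 0 line(s) (total 0); column heights now [0 0 4 4 5 5 4], max=5
Drop 4: O rot1 at col 5 lands with bottom-row=5; cleared 0 line(s) (total 0); column heights now [0 0 4 4 5 7 7], max=7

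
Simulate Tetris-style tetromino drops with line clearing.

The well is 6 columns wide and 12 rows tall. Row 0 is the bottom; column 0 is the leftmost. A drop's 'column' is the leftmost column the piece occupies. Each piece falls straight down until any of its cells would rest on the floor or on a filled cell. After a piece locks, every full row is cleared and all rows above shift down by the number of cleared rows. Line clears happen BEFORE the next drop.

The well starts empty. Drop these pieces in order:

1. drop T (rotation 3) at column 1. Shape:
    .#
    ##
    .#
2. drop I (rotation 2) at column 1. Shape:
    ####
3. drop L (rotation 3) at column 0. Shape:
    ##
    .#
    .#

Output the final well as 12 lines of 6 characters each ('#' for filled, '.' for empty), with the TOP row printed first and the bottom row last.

Drop 1: T rot3 at col 1 lands with bottom-row=0; cleared 0 line(s) (total 0); column heights now [0 2 3 0 0 0], max=3
Drop 2: I rot2 at col 1 lands with bottom-row=3; cleared 0 line(s) (total 0); column heights now [0 4 4 4 4 0], max=4
Drop 3: L rot3 at col 0 lands with bottom-row=4; cleared 0 line(s) (total 0); column heights now [7 7 4 4 4 0], max=7

Answer: ......
......
......
......
......
##....
.#....
.#....
.####.
..#...
.##...
..#...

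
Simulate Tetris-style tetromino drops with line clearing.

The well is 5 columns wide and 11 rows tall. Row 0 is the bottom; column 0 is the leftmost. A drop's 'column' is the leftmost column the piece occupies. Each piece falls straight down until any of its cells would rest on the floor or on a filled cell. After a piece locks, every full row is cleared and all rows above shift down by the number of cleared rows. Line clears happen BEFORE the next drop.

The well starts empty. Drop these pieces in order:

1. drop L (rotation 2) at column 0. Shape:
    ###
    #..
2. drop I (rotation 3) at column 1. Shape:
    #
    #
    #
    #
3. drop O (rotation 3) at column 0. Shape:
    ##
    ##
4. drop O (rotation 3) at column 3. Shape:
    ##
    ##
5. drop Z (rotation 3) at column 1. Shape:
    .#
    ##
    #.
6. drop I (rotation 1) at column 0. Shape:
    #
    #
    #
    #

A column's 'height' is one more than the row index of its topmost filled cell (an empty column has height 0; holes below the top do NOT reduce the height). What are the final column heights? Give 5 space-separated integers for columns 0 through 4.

Drop 1: L rot2 at col 0 lands with bottom-row=0; cleared 0 line(s) (total 0); column heights now [2 2 2 0 0], max=2
Drop 2: I rot3 at col 1 lands with bottom-row=2; cleared 0 line(s) (total 0); column heights now [2 6 2 0 0], max=6
Drop 3: O rot3 at col 0 lands with bottom-row=6; cleared 0 line(s) (total 0); column heights now [8 8 2 0 0], max=8
Drop 4: O rot3 at col 3 lands with bottom-row=0; cleared 1 line(s) (total 1); column heights now [7 7 0 1 1], max=7
Drop 5: Z rot3 at col 1 lands with bottom-row=7; cleared 0 line(s) (total 1); column heights now [7 9 10 1 1], max=10
Drop 6: I rot1 at col 0 lands with bottom-row=7; cleared 0 line(s) (total 1); column heights now [11 9 10 1 1], max=11

Answer: 11 9 10 1 1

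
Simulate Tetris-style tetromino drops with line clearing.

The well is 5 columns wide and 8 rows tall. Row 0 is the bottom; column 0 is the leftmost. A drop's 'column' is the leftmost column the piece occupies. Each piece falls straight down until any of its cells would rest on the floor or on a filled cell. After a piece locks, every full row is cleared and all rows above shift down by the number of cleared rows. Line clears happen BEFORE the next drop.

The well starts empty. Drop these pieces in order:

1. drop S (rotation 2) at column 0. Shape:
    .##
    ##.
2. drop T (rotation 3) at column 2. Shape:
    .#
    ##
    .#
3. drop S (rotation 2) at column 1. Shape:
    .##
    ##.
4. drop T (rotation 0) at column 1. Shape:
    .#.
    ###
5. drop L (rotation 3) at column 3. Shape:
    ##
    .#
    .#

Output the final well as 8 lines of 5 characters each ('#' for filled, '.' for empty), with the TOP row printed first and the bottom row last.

Drop 1: S rot2 at col 0 lands with bottom-row=0; cleared 0 line(s) (total 0); column heights now [1 2 2 0 0], max=2
Drop 2: T rot3 at col 2 lands with bottom-row=1; cleared 0 line(s) (total 0); column heights now [1 2 3 4 0], max=4
Drop 3: S rot2 at col 1 lands with bottom-row=3; cleared 0 line(s) (total 0); column heights now [1 4 5 5 0], max=5
Drop 4: T rot0 at col 1 lands with bottom-row=5; cleared 0 line(s) (total 0); column heights now [1 6 7 6 0], max=7
Drop 5: L rot3 at col 3 lands with bottom-row=4; cleared 0 line(s) (total 0); column heights now [1 6 7 7 7], max=7

Answer: .....
..###
.####
..###
.###.
..##.
.###.
##...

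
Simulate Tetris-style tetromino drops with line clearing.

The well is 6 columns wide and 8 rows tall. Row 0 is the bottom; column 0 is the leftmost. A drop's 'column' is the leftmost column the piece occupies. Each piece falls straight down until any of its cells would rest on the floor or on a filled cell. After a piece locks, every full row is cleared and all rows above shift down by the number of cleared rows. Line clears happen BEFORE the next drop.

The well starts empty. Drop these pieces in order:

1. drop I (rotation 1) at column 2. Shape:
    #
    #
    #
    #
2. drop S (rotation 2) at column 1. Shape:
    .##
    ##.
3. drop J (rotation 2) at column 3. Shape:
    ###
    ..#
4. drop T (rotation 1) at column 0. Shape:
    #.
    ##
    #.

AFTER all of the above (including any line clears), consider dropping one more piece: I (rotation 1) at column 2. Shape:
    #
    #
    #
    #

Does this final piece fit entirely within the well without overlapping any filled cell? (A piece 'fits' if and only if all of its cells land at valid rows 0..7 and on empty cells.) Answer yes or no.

Answer: no

Derivation:
Drop 1: I rot1 at col 2 lands with bottom-row=0; cleared 0 line(s) (total 0); column heights now [0 0 4 0 0 0], max=4
Drop 2: S rot2 at col 1 lands with bottom-row=4; cleared 0 line(s) (total 0); column heights now [0 5 6 6 0 0], max=6
Drop 3: J rot2 at col 3 lands with bottom-row=5; cleared 0 line(s) (total 0); column heights now [0 5 6 7 7 7], max=7
Drop 4: T rot1 at col 0 lands with bottom-row=4; cleared 0 line(s) (total 0); column heights now [7 6 6 7 7 7], max=7
Test piece I rot1 at col 2 (width 1): heights before test = [7 6 6 7 7 7]; fits = False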